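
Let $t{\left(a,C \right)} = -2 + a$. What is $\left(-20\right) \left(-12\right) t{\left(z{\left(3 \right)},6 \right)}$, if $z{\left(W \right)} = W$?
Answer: $240$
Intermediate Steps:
$\left(-20\right) \left(-12\right) t{\left(z{\left(3 \right)},6 \right)} = \left(-20\right) \left(-12\right) \left(-2 + 3\right) = 240 \cdot 1 = 240$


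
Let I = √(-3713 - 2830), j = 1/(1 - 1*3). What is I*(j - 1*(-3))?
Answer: 15*I*√727/2 ≈ 202.22*I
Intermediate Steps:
j = -½ (j = 1/(1 - 3) = 1/(-2) = -½ ≈ -0.50000)
I = 3*I*√727 (I = √(-6543) = 3*I*√727 ≈ 80.889*I)
I*(j - 1*(-3)) = (3*I*√727)*(-½ - 1*(-3)) = (3*I*√727)*(-½ + 3) = (3*I*√727)*(5/2) = 15*I*√727/2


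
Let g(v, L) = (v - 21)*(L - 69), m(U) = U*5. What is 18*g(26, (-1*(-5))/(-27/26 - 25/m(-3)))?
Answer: -269190/49 ≈ -5493.7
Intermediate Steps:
m(U) = 5*U
g(v, L) = (-69 + L)*(-21 + v) (g(v, L) = (-21 + v)*(-69 + L) = (-69 + L)*(-21 + v))
18*g(26, (-1*(-5))/(-27/26 - 25/m(-3))) = 18*(1449 - 69*26 - 21*(-1*(-5))/(-27/26 - 25/(5*(-3))) + ((-1*(-5))/(-27/26 - 25/(5*(-3))))*26) = 18*(1449 - 1794 - 105/(-27*1/26 - 25/(-15)) + (5/(-27*1/26 - 25/(-15)))*26) = 18*(1449 - 1794 - 105/(-27/26 - 25*(-1/15)) + (5/(-27/26 - 25*(-1/15)))*26) = 18*(1449 - 1794 - 105/(-27/26 + 5/3) + (5/(-27/26 + 5/3))*26) = 18*(1449 - 1794 - 105/49/78 + (5/(49/78))*26) = 18*(1449 - 1794 - 105*78/49 + (5*(78/49))*26) = 18*(1449 - 1794 - 21*390/49 + (390/49)*26) = 18*(1449 - 1794 - 1170/7 + 10140/49) = 18*(-14955/49) = -269190/49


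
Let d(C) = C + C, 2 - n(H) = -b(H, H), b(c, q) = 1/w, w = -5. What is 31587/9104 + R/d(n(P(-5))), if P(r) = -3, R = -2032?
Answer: -45964037/81936 ≈ -560.97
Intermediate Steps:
b(c, q) = -⅕ (b(c, q) = 1/(-5) = -⅕)
n(H) = 9/5 (n(H) = 2 - (-1)*(-1)/5 = 2 - 1*⅕ = 2 - ⅕ = 9/5)
d(C) = 2*C
31587/9104 + R/d(n(P(-5))) = 31587/9104 - 2032/(2*(9/5)) = 31587*(1/9104) - 2032/18/5 = 31587/9104 - 2032*5/18 = 31587/9104 - 5080/9 = -45964037/81936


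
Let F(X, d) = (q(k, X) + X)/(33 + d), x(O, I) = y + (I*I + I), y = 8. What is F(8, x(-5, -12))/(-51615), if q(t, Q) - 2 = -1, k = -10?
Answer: -1/992155 ≈ -1.0079e-6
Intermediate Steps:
q(t, Q) = 1 (q(t, Q) = 2 - 1 = 1)
x(O, I) = 8 + I + I**2 (x(O, I) = 8 + (I*I + I) = 8 + (I**2 + I) = 8 + (I + I**2) = 8 + I + I**2)
F(X, d) = (1 + X)/(33 + d)
F(8, x(-5, -12))/(-51615) = ((1 + 8)/(33 + (8 - 12 + (-12)**2)))/(-51615) = (9/(33 + (8 - 12 + 144)))*(-1/51615) = (9/(33 + 140))*(-1/51615) = (9/173)*(-1/51615) = -1/992155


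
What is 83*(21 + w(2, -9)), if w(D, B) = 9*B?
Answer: -4980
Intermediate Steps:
83*(21 + w(2, -9)) = 83*(21 + 9*(-9)) = 83*(21 - 81) = 83*(-60) = -4980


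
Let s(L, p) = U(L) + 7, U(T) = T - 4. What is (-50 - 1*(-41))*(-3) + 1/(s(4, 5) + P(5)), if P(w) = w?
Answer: 325/12 ≈ 27.083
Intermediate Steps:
U(T) = -4 + T
s(L, p) = 3 + L (s(L, p) = (-4 + L) + 7 = 3 + L)
(-50 - 1*(-41))*(-3) + 1/(s(4, 5) + P(5)) = (-50 - 1*(-41))*(-3) + 1/((3 + 4) + 5) = (-50 + 41)*(-3) + 1/(7 + 5) = -9*(-3) + 1/12 = 27 + 1/12 = 325/12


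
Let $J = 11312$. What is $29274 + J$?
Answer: $40586$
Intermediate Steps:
$29274 + J = 29274 + 11312 = 40586$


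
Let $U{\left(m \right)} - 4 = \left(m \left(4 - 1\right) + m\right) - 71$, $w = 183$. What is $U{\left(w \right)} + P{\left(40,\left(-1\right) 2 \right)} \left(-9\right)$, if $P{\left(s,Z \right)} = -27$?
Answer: $908$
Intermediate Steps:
$U{\left(m \right)} = -67 + 4 m$ ($U{\left(m \right)} = 4 - \left(71 - m - m \left(4 - 1\right)\right) = 4 - \left(71 - m - m 3\right) = 4 + \left(\left(3 m + m\right) - 71\right) = 4 + \left(4 m - 71\right) = 4 + \left(-71 + 4 m\right) = -67 + 4 m$)
$U{\left(w \right)} + P{\left(40,\left(-1\right) 2 \right)} \left(-9\right) = \left(-67 + 4 \cdot 183\right) - -243 = \left(-67 + 732\right) + 243 = 665 + 243 = 908$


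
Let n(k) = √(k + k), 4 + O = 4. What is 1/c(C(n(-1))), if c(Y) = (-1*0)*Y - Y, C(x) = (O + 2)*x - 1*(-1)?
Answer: I/(-I + 2*√2) ≈ -0.11111 + 0.31427*I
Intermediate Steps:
O = 0 (O = -4 + 4 = 0)
n(k) = √2*√k (n(k) = √(2*k) = √2*√k)
C(x) = 1 + 2*x (C(x) = (0 + 2)*x - 1*(-1) = 2*x + 1 = 1 + 2*x)
c(Y) = -Y (c(Y) = 0*Y - Y = 0 - Y = -Y)
1/c(C(n(-1))) = 1/(-(1 + 2*(√2*√(-1)))) = 1/(-(1 + 2*(√2*I))) = 1/(-(1 + 2*(I*√2))) = 1/(-(1 + 2*I*√2)) = 1/(-1 - 2*I*√2)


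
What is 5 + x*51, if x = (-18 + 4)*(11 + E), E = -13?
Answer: 1433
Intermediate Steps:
x = 28 (x = (-18 + 4)*(11 - 13) = -14*(-2) = 28)
5 + x*51 = 5 + 28*51 = 5 + 1428 = 1433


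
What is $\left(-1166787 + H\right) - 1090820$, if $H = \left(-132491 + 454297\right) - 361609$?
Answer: $-2297410$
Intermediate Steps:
$H = -39803$ ($H = 321806 - 361609 = -39803$)
$\left(-1166787 + H\right) - 1090820 = \left(-1166787 - 39803\right) - 1090820 = -1206590 - 1090820 = -2297410$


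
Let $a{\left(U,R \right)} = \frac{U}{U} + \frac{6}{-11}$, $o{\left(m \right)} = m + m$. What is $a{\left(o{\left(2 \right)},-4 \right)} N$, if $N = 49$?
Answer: $\frac{245}{11} \approx 22.273$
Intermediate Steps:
$o{\left(m \right)} = 2 m$
$a{\left(U,R \right)} = \frac{5}{11}$ ($a{\left(U,R \right)} = 1 + 6 \left(- \frac{1}{11}\right) = 1 - \frac{6}{11} = \frac{5}{11}$)
$a{\left(o{\left(2 \right)},-4 \right)} N = \frac{5}{11} \cdot 49 = \frac{245}{11}$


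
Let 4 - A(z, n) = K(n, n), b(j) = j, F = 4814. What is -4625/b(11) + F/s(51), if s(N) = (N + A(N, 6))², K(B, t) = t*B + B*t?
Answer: -1283671/3179 ≈ -403.80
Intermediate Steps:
K(B, t) = 2*B*t (K(B, t) = B*t + B*t = 2*B*t)
A(z, n) = 4 - 2*n² (A(z, n) = 4 - 2*n*n = 4 - 2*n²)
s(N) = (-68 + N)² (s(N) = (N + (4 - 2*6²))² = (N + (4 - 2*36))² = (N + (4 - 72))² = (N - 68)² = (-68 + N)²)
-4625/b(11) + F/s(51) = -4625/11 + 4814/((-68 + 51)²) = -4625*1/11 + 4814/((-17)²) = -4625/11 + 4814/289 = -1283671/3179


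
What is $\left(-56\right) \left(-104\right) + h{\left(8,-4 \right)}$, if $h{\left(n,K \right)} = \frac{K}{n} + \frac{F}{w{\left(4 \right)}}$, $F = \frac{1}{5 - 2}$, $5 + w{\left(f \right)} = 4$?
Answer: $\frac{34939}{6} \approx 5823.2$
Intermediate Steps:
$w{\left(f \right)} = -1$ ($w{\left(f \right)} = -5 + 4 = -1$)
$F = \frac{1}{3} \approx 0.33333$
$h{\left(n,K \right)} = - \frac{1}{3} + \frac{K}{n}$ ($h{\left(n,K \right)} = \frac{K}{n} + \frac{1}{3 \left(-1\right)} = \frac{K}{n} + \frac{1}{3} \left(-1\right) = \frac{K}{n} - \frac{1}{3} = - \frac{1}{3} + \frac{K}{n}$)
$\left(-56\right) \left(-104\right) + h{\left(8,-4 \right)} = \left(-56\right) \left(-104\right) + \frac{-4 - \frac{8}{3}}{8} = 5824 + \frac{-4 - \frac{8}{3}}{8} = 5824 + \frac{1}{8} \left(- \frac{20}{3}\right) = 5824 - \frac{5}{6} = \frac{34939}{6}$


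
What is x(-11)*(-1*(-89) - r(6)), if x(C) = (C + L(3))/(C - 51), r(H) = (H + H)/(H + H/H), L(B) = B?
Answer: 2444/217 ≈ 11.263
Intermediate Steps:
r(H) = 2*H/(1 + H) (r(H) = (2*H)/(H + 1) = (2*H)/(1 + H) = 2*H/(1 + H))
x(C) = (3 + C)/(-51 + C) (x(C) = (C + 3)/(C - 51) = (3 + C)/(-51 + C))
x(-11)*(-1*(-89) - r(6)) = ((3 - 11)/(-51 - 11))*(-1*(-89) - 2*6/(1 + 6)) = (-8/(-62))*(89 - 2*6/7) = (-1/62*(-8))*(89 - 2*6/7) = 4*(89 - 1*12/7)/31 = 4*(89 - 12/7)/31 = (4/31)*(611/7) = 2444/217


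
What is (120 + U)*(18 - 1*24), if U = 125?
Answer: -1470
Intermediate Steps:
(120 + U)*(18 - 1*24) = (120 + 125)*(18 - 1*24) = 245*(18 - 24) = 245*(-6) = -1470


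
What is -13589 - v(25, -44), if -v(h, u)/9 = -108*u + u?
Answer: 28783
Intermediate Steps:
v(h, u) = 963*u (v(h, u) = -9*(-108*u + u) = -(-963)*u = 963*u)
-13589 - v(25, -44) = -13589 - 963*(-44) = -13589 - 1*(-42372) = -13589 + 42372 = 28783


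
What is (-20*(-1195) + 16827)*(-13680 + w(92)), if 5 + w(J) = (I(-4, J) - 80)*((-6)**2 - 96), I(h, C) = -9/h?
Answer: -367357540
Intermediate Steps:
w(J) = 4660 (w(J) = -5 + (-9/(-4) - 80)*((-6)**2 - 96) = -5 + (-9*(-1/4) - 80)*(36 - 96) = -5 + (9/4 - 80)*(-60) = -5 - 311/4*(-60) = -5 + 4665 = 4660)
(-20*(-1195) + 16827)*(-13680 + w(92)) = (-20*(-1195) + 16827)*(-13680 + 4660) = (23900 + 16827)*(-9020) = 40727*(-9020) = -367357540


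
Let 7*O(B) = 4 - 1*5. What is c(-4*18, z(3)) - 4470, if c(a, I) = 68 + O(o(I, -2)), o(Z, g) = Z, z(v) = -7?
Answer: -30815/7 ≈ -4402.1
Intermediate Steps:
O(B) = -1/7 (O(B) = (4 - 1*5)/7 = (4 - 5)/7 = (1/7)*(-1) = -1/7)
c(a, I) = 475/7 (c(a, I) = 68 - 1/7 = 475/7)
c(-4*18, z(3)) - 4470 = 475/7 - 4470 = -30815/7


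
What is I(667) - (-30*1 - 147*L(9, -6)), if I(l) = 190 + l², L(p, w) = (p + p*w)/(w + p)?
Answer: 442904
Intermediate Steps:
L(p, w) = (p + p*w)/(p + w)
I(667) - (-30*1 - 147*L(9, -6)) = (190 + 667²) - (-30*1 - 1323*(1 - 6)/(9 - 6)) = (190 + 444889) - (-30 - 1323*(-5)/3) = 445079 - (-30 - 1323*(-5)/3) = 445079 - (-30 - 147*(-15)) = 445079 - (-30 + 2205) = 445079 - 1*2175 = 445079 - 2175 = 442904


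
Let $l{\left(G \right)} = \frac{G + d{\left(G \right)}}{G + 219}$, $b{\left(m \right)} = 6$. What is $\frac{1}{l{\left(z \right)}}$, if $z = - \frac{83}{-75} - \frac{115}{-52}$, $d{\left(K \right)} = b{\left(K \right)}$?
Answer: $\frac{867041}{36341} \approx 23.858$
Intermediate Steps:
$d{\left(K \right)} = 6$
$z = \frac{12941}{3900}$ ($z = \left(-83\right) \left(- \frac{1}{75}\right) - - \frac{115}{52} = \frac{83}{75} + \frac{115}{52} = \frac{12941}{3900} \approx 3.3182$)
$l{\left(G \right)} = \frac{6 + G}{219 + G}$ ($l{\left(G \right)} = \frac{G + 6}{G + 219} = \frac{6 + G}{219 + G}$)
$\frac{1}{l{\left(z \right)}} = \frac{1}{\frac{1}{219 + \frac{12941}{3900}} \left(6 + \frac{12941}{3900}\right)} = \frac{1}{\frac{1}{\frac{867041}{3900}} \cdot \frac{36341}{3900}} = \frac{1}{\frac{3900}{867041} \cdot \frac{36341}{3900}} = \frac{1}{\frac{36341}{867041}} = \frac{867041}{36341}$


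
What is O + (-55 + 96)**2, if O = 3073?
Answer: 4754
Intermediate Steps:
O + (-55 + 96)**2 = 3073 + (-55 + 96)**2 = 3073 + 41**2 = 3073 + 1681 = 4754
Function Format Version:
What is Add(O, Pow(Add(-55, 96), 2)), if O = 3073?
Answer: 4754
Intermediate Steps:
Add(O, Pow(Add(-55, 96), 2)) = Add(3073, Pow(Add(-55, 96), 2)) = Add(3073, Pow(41, 2)) = Add(3073, 1681) = 4754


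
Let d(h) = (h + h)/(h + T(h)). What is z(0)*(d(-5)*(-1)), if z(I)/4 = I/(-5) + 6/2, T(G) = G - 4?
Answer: -60/7 ≈ -8.5714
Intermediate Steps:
T(G) = -4 + G
z(I) = 12 - 4*I/5 (z(I) = 4*(I/(-5) + 6/2) = 4*(I*(-1/5) + 6*(1/2)) = 4*(-I/5 + 3) = 4*(3 - I/5) = 12 - 4*I/5)
d(h) = 2*h/(-4 + 2*h) (d(h) = (h + h)/(h + (-4 + h)) = (2*h)/(-4 + 2*h) = 2*h/(-4 + 2*h))
z(0)*(d(-5)*(-1)) = (12 - 4/5*0)*(-5/(-2 - 5)*(-1)) = (12 + 0)*(-5/(-7)*(-1)) = 12*(-5*(-1/7)*(-1)) = 12*((5/7)*(-1)) = 12*(-5/7) = -60/7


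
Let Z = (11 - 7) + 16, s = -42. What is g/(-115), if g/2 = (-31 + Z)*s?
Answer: -924/115 ≈ -8.0348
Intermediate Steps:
Z = 20 (Z = 4 + 16 = 20)
g = 924 (g = 2*((-31 + 20)*(-42)) = 2*(-11*(-42)) = 2*462 = 924)
g/(-115) = 924/(-115) = 924*(-1/115) = -924/115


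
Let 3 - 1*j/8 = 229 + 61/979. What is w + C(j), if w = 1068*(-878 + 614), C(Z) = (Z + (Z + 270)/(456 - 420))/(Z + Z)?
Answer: -3594245391797/12747744 ≈ -2.8195e+5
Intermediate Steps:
j = -1770520/979 (j = 24 - 8*(229 + 61/979) = 24 - 8*224252/979 = 24 - 1794016/979 = -1770520/979 ≈ -1808.5)
C(Z) = (15/2 + 37*Z/36)/(2*Z) (C(Z) = (Z + (270 + Z)/36)/((2*Z)) = (Z + (270 + Z)*(1/36))*(1/(2*Z)) = (Z + (15/2 + Z/36))*(1/(2*Z)) = (15/2 + 37*Z/36)*(1/(2*Z)) = (15/2 + 37*Z/36)/(2*Z))
w = -281952 (w = 1068*(-264) = -281952)
w + C(j) = -281952 + (270 + 37*(-1770520/979))/(72*(-1770520/979)) = -281952 + (1/72)*(-979/1770520)*(270 - 65509240/979) = -281952 + (1/72)*(-979/1770520)*(-65244910/979) = -281952 + 6524491/12747744 = -3594245391797/12747744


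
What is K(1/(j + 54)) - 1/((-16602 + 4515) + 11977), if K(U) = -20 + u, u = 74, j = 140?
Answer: 5941/110 ≈ 54.009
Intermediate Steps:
K(U) = 54 (K(U) = -20 + 74 = 54)
K(1/(j + 54)) - 1/((-16602 + 4515) + 11977) = 54 - 1/((-16602 + 4515) + 11977) = 54 - 1/(-12087 + 11977) = 54 - 1/(-110) = 54 - 1*(-1/110) = 54 + 1/110 = 5941/110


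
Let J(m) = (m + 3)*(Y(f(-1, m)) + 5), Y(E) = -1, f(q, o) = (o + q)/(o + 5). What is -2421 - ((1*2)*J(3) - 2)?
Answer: -2467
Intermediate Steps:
f(q, o) = (o + q)/(5 + o)
J(m) = 12 + 4*m (J(m) = (m + 3)*(-1 + 5) = (3 + m)*4 = 12 + 4*m)
-2421 - ((1*2)*J(3) - 2) = -2421 - ((1*2)*(12 + 4*3) - 2) = -2421 - (2*(12 + 12) - 2) = -2421 - (2*24 - 2) = -2421 - (48 - 2) = -2421 - 1*46 = -2421 - 46 = -2467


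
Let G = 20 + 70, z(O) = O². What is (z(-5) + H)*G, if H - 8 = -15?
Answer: 1620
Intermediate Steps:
H = -7 (H = 8 - 15 = -7)
G = 90
(z(-5) + H)*G = ((-5)² - 7)*90 = (25 - 7)*90 = 18*90 = 1620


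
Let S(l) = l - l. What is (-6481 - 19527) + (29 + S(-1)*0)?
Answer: -25979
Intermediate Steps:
S(l) = 0
(-6481 - 19527) + (29 + S(-1)*0) = (-6481 - 19527) + (29 + 0*0) = -26008 + (29 + 0) = -26008 + 29 = -25979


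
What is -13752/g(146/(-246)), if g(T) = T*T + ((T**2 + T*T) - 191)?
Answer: 17337834/239471 ≈ 72.401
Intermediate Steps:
g(T) = -191 + 3*T**2 (g(T) = T**2 + ((T**2 + T**2) - 191) = T**2 + (2*T**2 - 191) = T**2 + (-191 + 2*T**2) = -191 + 3*T**2)
-13752/g(146/(-246)) = -13752/(-191 + 3*(146/(-246))**2) = -13752/(-191 + 3*(146*(-1/246))**2) = -13752/(-191 + 3*(-73/123)**2) = -13752/(-191 + 3*(5329/15129)) = -13752/(-191 + 5329/5043) = -13752/(-957884/5043) = -13752*(-5043/957884) = 17337834/239471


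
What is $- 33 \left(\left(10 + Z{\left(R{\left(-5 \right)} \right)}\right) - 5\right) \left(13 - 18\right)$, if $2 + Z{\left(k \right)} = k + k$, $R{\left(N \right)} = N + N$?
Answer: $-2805$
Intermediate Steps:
$R{\left(N \right)} = 2 N$
$Z{\left(k \right)} = -2 + 2 k$ ($Z{\left(k \right)} = -2 + \left(k + k\right) = -2 + 2 k$)
$- 33 \left(\left(10 + Z{\left(R{\left(-5 \right)} \right)}\right) - 5\right) \left(13 - 18\right) = - 33 \left(\left(10 + \left(-2 + 2 \cdot 2 \left(-5\right)\right)\right) - 5\right) \left(13 - 18\right) = - 33 \left(\left(10 + \left(-2 + 2 \left(-10\right)\right)\right) - 5\right) \left(13 - 18\right) = - 33 \left(\left(10 - 22\right) - 5\right) \left(-5\right) = - 33 \left(-12 - 5\right) \left(-5\right) = \left(-33\right) \left(-17\right) \left(-5\right) = 561 \left(-5\right) = -2805$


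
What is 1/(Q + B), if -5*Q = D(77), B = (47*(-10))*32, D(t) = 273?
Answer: -5/75473 ≈ -6.6249e-5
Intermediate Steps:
B = -15040 (B = -470*32 = -15040)
Q = -273/5 (Q = -⅕*273 = -273/5 ≈ -54.600)
1/(Q + B) = 1/(-273/5 - 15040) = 1/(-75473/5) = -5/75473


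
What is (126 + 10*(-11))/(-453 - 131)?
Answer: -2/73 ≈ -0.027397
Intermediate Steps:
(126 + 10*(-11))/(-453 - 131) = (126 - 110)/(-584) = 16*(-1/584) = -2/73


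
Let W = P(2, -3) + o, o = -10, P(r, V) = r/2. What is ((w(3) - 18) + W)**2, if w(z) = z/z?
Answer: 676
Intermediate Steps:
P(r, V) = r/2 (P(r, V) = r*(1/2) = r/2)
W = -9 (W = (1/2)*2 - 10 = 1 - 10 = -9)
w(z) = 1
((w(3) - 18) + W)**2 = ((1 - 18) - 9)**2 = (-17 - 9)**2 = (-26)**2 = 676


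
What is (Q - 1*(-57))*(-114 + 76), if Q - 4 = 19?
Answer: -3040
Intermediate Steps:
Q = 23 (Q = 4 + 19 = 23)
(Q - 1*(-57))*(-114 + 76) = (23 - 1*(-57))*(-114 + 76) = (23 + 57)*(-38) = 80*(-38) = -3040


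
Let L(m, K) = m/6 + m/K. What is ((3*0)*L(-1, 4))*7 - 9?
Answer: -9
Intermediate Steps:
L(m, K) = m/6 + m/K (L(m, K) = m*(⅙) + m/K = m/6 + m/K)
((3*0)*L(-1, 4))*7 - 9 = ((3*0)*((⅙)*(-1) - 1/4))*7 - 9 = (0*(-⅙ - 1*¼))*7 - 9 = (0*(-⅙ - ¼))*7 - 9 = (0*(-5/12))*7 - 9 = 0*7 - 9 = 0 - 9 = -9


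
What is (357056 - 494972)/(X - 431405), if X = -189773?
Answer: 68958/310589 ≈ 0.22202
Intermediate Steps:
(357056 - 494972)/(X - 431405) = (357056 - 494972)/(-189773 - 431405) = -137916/(-621178) = -137916*(-1/621178) = 68958/310589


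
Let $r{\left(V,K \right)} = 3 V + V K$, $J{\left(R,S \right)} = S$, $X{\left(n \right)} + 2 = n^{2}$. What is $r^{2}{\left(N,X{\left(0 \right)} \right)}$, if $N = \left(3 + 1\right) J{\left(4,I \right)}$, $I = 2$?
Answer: $64$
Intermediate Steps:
$X{\left(n \right)} = -2 + n^{2}$
$N = 8$ ($N = \left(3 + 1\right) 2 = 4 \cdot 2 = 8$)
$r{\left(V,K \right)} = 3 V + K V$
$r^{2}{\left(N,X{\left(0 \right)} \right)} = \left(8 \left(3 - \left(2 - 0^{2}\right)\right)\right)^{2} = \left(8 \left(3 + \left(-2 + 0\right)\right)\right)^{2} = \left(8 \left(3 - 2\right)\right)^{2} = \left(8 \cdot 1\right)^{2} = 8^{2} = 64$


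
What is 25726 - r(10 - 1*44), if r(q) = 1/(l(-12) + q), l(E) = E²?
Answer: 2829859/110 ≈ 25726.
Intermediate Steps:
r(q) = 1/(144 + q) (r(q) = 1/((-12)² + q) = 1/(144 + q))
25726 - r(10 - 1*44) = 25726 - 1/(144 + (10 - 1*44)) = 25726 - 1/(144 + (10 - 44)) = 25726 - 1/(144 - 34) = 25726 - 1/110 = 2829859/110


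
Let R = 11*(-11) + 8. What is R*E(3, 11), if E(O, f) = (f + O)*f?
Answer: -17402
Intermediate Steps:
R = -113 (R = -121 + 8 = -113)
E(O, f) = f*(O + f) (E(O, f) = (O + f)*f = f*(O + f))
R*E(3, 11) = -1243*(3 + 11) = -1243*14 = -113*154 = -17402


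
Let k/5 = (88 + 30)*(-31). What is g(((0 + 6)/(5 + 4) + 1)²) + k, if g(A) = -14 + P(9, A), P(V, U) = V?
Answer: -18295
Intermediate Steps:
g(A) = -5 (g(A) = -14 + 9 = -5)
k = -18290 (k = 5*((88 + 30)*(-31)) = 5*(118*(-31)) = 5*(-3658) = -18290)
g(((0 + 6)/(5 + 4) + 1)²) + k = -5 - 18290 = -18295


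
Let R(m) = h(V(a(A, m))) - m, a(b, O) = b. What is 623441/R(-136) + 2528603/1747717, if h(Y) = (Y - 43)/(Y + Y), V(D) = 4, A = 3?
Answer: 8719439978123/1833355133 ≈ 4756.0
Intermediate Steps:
h(Y) = (-43 + Y)/(2*Y) (h(Y) = (-43 + Y)/((2*Y)) = (-43 + Y)*(1/(2*Y)) = (-43 + Y)/(2*Y))
R(m) = -39/8 - m (R(m) = (½)*(-43 + 4)/4 - m = (½)*(¼)*(-39) - m = -39/8 - m)
623441/R(-136) + 2528603/1747717 = 623441/(-39/8 - 1*(-136)) + 2528603/1747717 = 623441/(-39/8 + 136) + 2528603*(1/1747717) = 623441/(1049/8) + 2528603/1747717 = 623441*(8/1049) + 2528603/1747717 = 4987528/1049 + 2528603/1747717 = 8719439978123/1833355133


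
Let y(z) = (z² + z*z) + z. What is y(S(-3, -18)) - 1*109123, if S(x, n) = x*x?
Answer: -108952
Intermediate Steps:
S(x, n) = x²
y(z) = z + 2*z² (y(z) = (z² + z²) + z = 2*z² + z = z + 2*z²)
y(S(-3, -18)) - 1*109123 = (-3)²*(1 + 2*(-3)²) - 1*109123 = 9*(1 + 2*9) - 109123 = 9*(1 + 18) - 109123 = 9*19 - 109123 = 171 - 109123 = -108952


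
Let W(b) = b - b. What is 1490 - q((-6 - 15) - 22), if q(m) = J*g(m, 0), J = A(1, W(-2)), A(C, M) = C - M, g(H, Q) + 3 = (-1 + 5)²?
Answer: 1477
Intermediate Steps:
W(b) = 0
g(H, Q) = 13 (g(H, Q) = -3 + (-1 + 5)² = -3 + 4² = -3 + 16 = 13)
J = 1 (J = 1 - 1*0 = 1 + 0 = 1)
q(m) = 13 (q(m) = 1*13 = 13)
1490 - q((-6 - 15) - 22) = 1490 - 1*13 = 1490 - 13 = 1477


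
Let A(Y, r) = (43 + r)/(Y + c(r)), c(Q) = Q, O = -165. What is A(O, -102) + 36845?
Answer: 9837674/267 ≈ 36845.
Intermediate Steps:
A(Y, r) = (43 + r)/(Y + r)
A(O, -102) + 36845 = (43 - 102)/(-165 - 102) + 36845 = -59/(-267) + 36845 = -1/267*(-59) + 36845 = 59/267 + 36845 = 9837674/267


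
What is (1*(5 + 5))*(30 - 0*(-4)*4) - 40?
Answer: 260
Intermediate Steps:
(1*(5 + 5))*(30 - 0*(-4)*4) - 40 = (1*10)*(30 - 0*4) - 40 = 10*(30 - 1*0) - 40 = 10*(30 + 0) - 40 = 10*30 - 40 = 300 - 40 = 260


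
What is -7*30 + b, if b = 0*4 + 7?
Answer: -203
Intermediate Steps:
b = 7 (b = 0 + 7 = 7)
-7*30 + b = -7*30 + 7 = -210 + 7 = -203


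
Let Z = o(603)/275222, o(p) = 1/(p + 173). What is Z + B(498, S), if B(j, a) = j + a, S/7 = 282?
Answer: 527950656385/213572272 ≈ 2472.0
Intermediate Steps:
S = 1974 (S = 7*282 = 1974)
B(j, a) = a + j
o(p) = 1/(173 + p)
Z = 1/213572272 (Z = 1/((173 + 603)*275222) = (1/275222)/776 = (1/776)*(1/275222) = 1/213572272 ≈ 4.6823e-9)
Z + B(498, S) = 1/213572272 + (1974 + 498) = 1/213572272 + 2472 = 527950656385/213572272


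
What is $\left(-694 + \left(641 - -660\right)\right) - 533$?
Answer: $74$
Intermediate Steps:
$\left(-694 + \left(641 - -660\right)\right) - 533 = \left(-694 + \left(641 + 660\right)\right) - 533 = \left(-694 + 1301\right) - 533 = 607 - 533 = 74$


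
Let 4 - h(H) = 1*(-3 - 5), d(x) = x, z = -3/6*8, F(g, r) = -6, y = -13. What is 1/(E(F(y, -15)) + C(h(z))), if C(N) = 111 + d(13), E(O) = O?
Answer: 1/118 ≈ 0.0084746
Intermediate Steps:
z = -4 (z = -3*1/6*8 = -1/2*8 = -4)
h(H) = 12 (h(H) = 4 - (-3 - 5) = 4 - (-8) = 4 - 1*(-8) = 4 + 8 = 12)
C(N) = 124 (C(N) = 111 + 13 = 124)
1/(E(F(y, -15)) + C(h(z))) = 1/(-6 + 124) = 1/118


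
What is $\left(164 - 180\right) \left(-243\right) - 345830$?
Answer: $-341942$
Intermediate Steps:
$\left(164 - 180\right) \left(-243\right) - 345830 = \left(-16\right) \left(-243\right) - 345830 = 3888 - 345830 = -341942$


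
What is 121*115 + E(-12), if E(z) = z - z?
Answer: 13915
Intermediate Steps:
E(z) = 0
121*115 + E(-12) = 121*115 + 0 = 13915 + 0 = 13915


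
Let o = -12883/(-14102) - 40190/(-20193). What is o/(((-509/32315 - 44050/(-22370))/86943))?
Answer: 1732365590368493208445/13403632134065404 ≈ 1.2925e+5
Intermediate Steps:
o = 826905799/284761686 (o = -12883*(-1/14102) - 40190*(-1/20193) = 12883/14102 + 40190/20193 = 826905799/284761686 ≈ 2.9039)
o/(((-509/32315 - 44050/(-22370))/86943)) = 826905799/(284761686*(((-509/32315 - 44050/(-22370))/86943))) = 826905799/(284761686*(((-509*1/32315 - 44050*(-1/22370))*(1/86943)))) = 826905799/(284761686*(((-509/32315 + 4405/2237)*(1/86943)))) = 826905799/(284761686*(((141208942/72288655)*(1/86943)))) = 826905799/(284761686*(141208942/6284992531665)) = (826905799/284761686)*(6284992531665/141208942) = 1732365590368493208445/13403632134065404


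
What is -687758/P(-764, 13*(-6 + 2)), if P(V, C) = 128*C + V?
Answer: 343879/3710 ≈ 92.690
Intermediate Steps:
P(V, C) = V + 128*C
-687758/P(-764, 13*(-6 + 2)) = -687758/(-764 + 128*(13*(-6 + 2))) = -687758/(-764 + 128*(13*(-4))) = -687758/(-764 + 128*(-52)) = -687758/(-764 - 6656) = -687758/(-7420) = -687758*(-1/7420) = 343879/3710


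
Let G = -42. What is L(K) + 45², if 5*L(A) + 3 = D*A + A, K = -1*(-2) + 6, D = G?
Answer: 9794/5 ≈ 1958.8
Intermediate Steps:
D = -42
K = 8 (K = 2 + 6 = 8)
L(A) = -⅗ - 41*A/5 (L(A) = -⅗ + (-42*A + A)/5 = -⅗ + (-41*A)/5 = -⅗ - 41*A/5)
L(K) + 45² = (-⅗ - 41/5*8) + 45² = (-⅗ - 328/5) + 2025 = -331/5 + 2025 = 9794/5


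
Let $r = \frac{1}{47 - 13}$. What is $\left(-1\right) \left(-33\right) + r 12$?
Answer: $\frac{567}{17} \approx 33.353$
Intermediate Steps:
$r = \frac{1}{34}$ ($r = \frac{1}{47 - 13} = \frac{1}{34} \approx 0.029412$)
$\left(-1\right) \left(-33\right) + r 12 = \left(-1\right) \left(-33\right) + \frac{1}{34} \cdot 12 = 33 + \frac{6}{17} = \frac{567}{17}$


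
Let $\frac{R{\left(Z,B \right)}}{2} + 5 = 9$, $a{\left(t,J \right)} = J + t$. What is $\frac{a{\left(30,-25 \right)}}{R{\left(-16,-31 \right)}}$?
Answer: $\frac{5}{8} \approx 0.625$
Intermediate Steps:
$R{\left(Z,B \right)} = 8$ ($R{\left(Z,B \right)} = -10 + 2 \cdot 9 = -10 + 18 = 8$)
$\frac{a{\left(30,-25 \right)}}{R{\left(-16,-31 \right)}} = \frac{-25 + 30}{8} = 5 \cdot \frac{1}{8} = \frac{5}{8}$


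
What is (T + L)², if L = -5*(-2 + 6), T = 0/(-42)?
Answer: 400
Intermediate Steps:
T = 0 (T = 0*(-1/42) = 0)
L = -20 (L = -5*4 = -20)
(T + L)² = (0 - 20)² = (-20)² = 400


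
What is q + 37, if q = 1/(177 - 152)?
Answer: 926/25 ≈ 37.040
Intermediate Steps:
q = 1/25 ≈ 0.040000
q + 37 = 1/25 + 37 = 926/25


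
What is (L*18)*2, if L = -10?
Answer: -360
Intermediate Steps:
(L*18)*2 = -10*18*2 = -180*2 = -360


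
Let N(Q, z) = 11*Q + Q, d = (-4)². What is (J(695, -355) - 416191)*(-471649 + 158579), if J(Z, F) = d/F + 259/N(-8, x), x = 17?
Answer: 444054817598627/3408 ≈ 1.3030e+11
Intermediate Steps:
d = 16
N(Q, z) = 12*Q
J(Z, F) = -259/96 + 16/F (J(Z, F) = 16/F + 259/((12*(-8))) = 16/F + 259/(-96) = 16/F + 259*(-1/96) = 16/F - 259/96 = -259/96 + 16/F)
(J(695, -355) - 416191)*(-471649 + 158579) = ((-259/96 + 16/(-355)) - 416191)*(-471649 + 158579) = ((-259/96 + 16*(-1/355)) - 416191)*(-313070) = ((-259/96 - 16/355) - 416191)*(-313070) = (-93481/34080 - 416191)*(-313070) = -14183882761/34080*(-313070) = 444054817598627/3408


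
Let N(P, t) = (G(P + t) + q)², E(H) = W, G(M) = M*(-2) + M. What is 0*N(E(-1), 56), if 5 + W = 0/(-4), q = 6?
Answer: 0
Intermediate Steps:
W = -5 (W = -5 + 0/(-4) = -5 + 0*(-¼) = -5 + 0 = -5)
G(M) = -M (G(M) = -2*M + M = -M)
E(H) = -5
N(P, t) = (6 - P - t)² (N(P, t) = (-(P + t) + 6)² = ((-P - t) + 6)² = (6 - P - t)²)
0*N(E(-1), 56) = 0*(-6 - 5 + 56)² = 0*45² = 0*2025 = 0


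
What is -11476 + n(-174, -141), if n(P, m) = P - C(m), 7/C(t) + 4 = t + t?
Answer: -3331893/286 ≈ -11650.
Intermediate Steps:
C(t) = 7/(-4 + 2*t) (C(t) = 7/(-4 + (t + t)) = 7/(-4 + 2*t))
n(P, m) = P - 7/(2*(-2 + m))
-11476 + n(-174, -141) = -11476 + (-7/2 - 174*(-2 - 141))/(-2 - 141) = -11476 + (-7/2 - 174*(-143))/(-143) = -11476 - (-7/2 + 24882)/143 = -11476 - 1/143*49757/2 = -11476 - 49757/286 = -3331893/286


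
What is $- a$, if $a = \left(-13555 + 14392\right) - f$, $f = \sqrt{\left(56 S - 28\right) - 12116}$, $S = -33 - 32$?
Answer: $-837 + 2 i \sqrt{3946} \approx -837.0 + 125.63 i$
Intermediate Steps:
$S = -65$ ($S = -33 - 32 = -65$)
$f = 2 i \sqrt{3946}$ ($f = \sqrt{\left(56 \left(-65\right) - 28\right) - 12116} = \sqrt{\left(-3640 - 28\right) - 12116} = \sqrt{-3668 - 12116} = \sqrt{-15784} = 2 i \sqrt{3946} \approx 125.63 i$)
$a = 837 - 2 i \sqrt{3946}$ ($a = \left(-13555 + 14392\right) - 2 i \sqrt{3946} = 837 - 2 i \sqrt{3946} \approx 837.0 - 125.63 i$)
$- a = - (837 - 2 i \sqrt{3946}) = -837 + 2 i \sqrt{3946}$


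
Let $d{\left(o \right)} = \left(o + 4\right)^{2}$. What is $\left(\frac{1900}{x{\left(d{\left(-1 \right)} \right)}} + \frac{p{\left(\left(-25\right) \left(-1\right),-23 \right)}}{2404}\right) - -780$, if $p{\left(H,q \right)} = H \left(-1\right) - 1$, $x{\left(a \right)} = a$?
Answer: $\frac{10721723}{10818} \approx 991.1$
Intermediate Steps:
$d{\left(o \right)} = \left(4 + o\right)^{2}$
$p{\left(H,q \right)} = -1 - H$ ($p{\left(H,q \right)} = - H - 1 = -1 - H$)
$\left(\frac{1900}{x{\left(d{\left(-1 \right)} \right)}} + \frac{p{\left(\left(-25\right) \left(-1\right),-23 \right)}}{2404}\right) - -780 = \left(\frac{1900}{\left(4 - 1\right)^{2}} + \frac{-1 - \left(-25\right) \left(-1\right)}{2404}\right) - -780 = \left(\frac{1900}{3^{2}} + \left(-1 - 25\right) \frac{1}{2404}\right) + 780 = \left(\frac{1900}{9} + \left(-1 - 25\right) \frac{1}{2404}\right) + 780 = \left(1900 \cdot \frac{1}{9} - \frac{13}{1202}\right) + 780 = \left(\frac{1900}{9} - \frac{13}{1202}\right) + 780 = \frac{2283683}{10818} + 780 = \frac{10721723}{10818}$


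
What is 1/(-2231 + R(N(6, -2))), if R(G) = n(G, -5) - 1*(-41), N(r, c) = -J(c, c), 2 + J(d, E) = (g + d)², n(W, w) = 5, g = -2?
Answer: -1/2185 ≈ -0.00045767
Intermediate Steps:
J(d, E) = -2 + (-2 + d)²
N(r, c) = 2 - (-2 + c)² (N(r, c) = -(-2 + (-2 + c)²) = 2 - (-2 + c)²)
R(G) = 46 (R(G) = 5 - 1*(-41) = 5 + 41 = 46)
1/(-2231 + R(N(6, -2))) = 1/(-2231 + 46) = 1/(-2185) = -1/2185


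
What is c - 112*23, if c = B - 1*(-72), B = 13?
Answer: -2491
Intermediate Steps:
c = 85 (c = 13 - 1*(-72) = 13 + 72 = 85)
c - 112*23 = 85 - 112*23 = 85 - 2576 = -2491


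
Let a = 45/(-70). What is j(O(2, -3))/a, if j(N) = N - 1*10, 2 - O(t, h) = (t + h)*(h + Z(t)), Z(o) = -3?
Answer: 196/9 ≈ 21.778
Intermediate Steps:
O(t, h) = 2 - (-3 + h)*(h + t) (O(t, h) = 2 - (t + h)*(h - 3) = 2 - (h + t)*(-3 + h) = 2 - (-3 + h)*(h + t))
j(N) = -10 + N (j(N) = N - 10 = -10 + N)
a = -9/14 (a = 45*(-1/70) = -9/14 ≈ -0.64286)
j(O(2, -3))/a = (-10 + (2 - 1*(-3)² + 3*(-3) + 3*2 - 1*(-3)*2))/(-9/14) = -14*(-10 + (2 - 1*9 - 9 + 6 + 6))/9 = -14*(-10 + (2 - 9 - 9 + 6 + 6))/9 = -14*(-10 - 4)/9 = -14/9*(-14) = 196/9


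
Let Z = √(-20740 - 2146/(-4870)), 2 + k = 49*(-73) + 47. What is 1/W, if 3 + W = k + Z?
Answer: -8607725/30478808702 - 9*I*√1518142145/30478808702 ≈ -0.00028242 - 1.1505e-5*I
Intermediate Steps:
k = -3532 (k = -2 + (49*(-73) + 47) = -2 + (-3577 + 47) = -2 - 3530 = -3532)
Z = 9*I*√1518142145/2435 (Z = √(-20740 - 2146*(-1/4870)) = √(-20740 + 1073/2435) = √(-50500827/2435) = 9*I*√1518142145/2435 ≈ 144.01*I)
W = -3535 + 9*I*√1518142145/2435 (W = -3 + (-3532 + 9*I*√1518142145/2435) = -3535 + 9*I*√1518142145/2435 ≈ -3535.0 + 144.01*I)
1/W = 1/(-3535 + 9*I*√1518142145/2435)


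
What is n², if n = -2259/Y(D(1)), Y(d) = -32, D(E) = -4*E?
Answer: 5103081/1024 ≈ 4983.5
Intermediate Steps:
n = 2259/32 (n = -2259/(-32) = -2259*(-1/32) = 2259/32 ≈ 70.594)
n² = (2259/32)² = 5103081/1024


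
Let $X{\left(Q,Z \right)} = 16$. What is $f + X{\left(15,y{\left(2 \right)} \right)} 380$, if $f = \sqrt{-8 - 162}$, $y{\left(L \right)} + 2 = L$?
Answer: $6080 + i \sqrt{170} \approx 6080.0 + 13.038 i$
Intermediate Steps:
$y{\left(L \right)} = -2 + L$
$f = i \sqrt{170}$ ($f = \sqrt{-170} = i \sqrt{170} \approx 13.038 i$)
$f + X{\left(15,y{\left(2 \right)} \right)} 380 = i \sqrt{170} + 16 \cdot 380 = i \sqrt{170} + 6080 = 6080 + i \sqrt{170}$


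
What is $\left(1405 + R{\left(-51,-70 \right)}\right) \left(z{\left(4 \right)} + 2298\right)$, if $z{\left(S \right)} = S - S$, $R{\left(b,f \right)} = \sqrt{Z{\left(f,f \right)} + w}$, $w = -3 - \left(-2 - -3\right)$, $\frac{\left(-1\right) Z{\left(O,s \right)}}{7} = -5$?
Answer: $3228690 + 2298 \sqrt{31} \approx 3.2415 \cdot 10^{6}$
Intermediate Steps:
$Z{\left(O,s \right)} = 35$ ($Z{\left(O,s \right)} = \left(-7\right) \left(-5\right) = 35$)
$w = -4$ ($w = -3 - \left(-2 + 3\right) = -3 - 1 = -4$)
$R{\left(b,f \right)} = \sqrt{31}$ ($R{\left(b,f \right)} = \sqrt{35 - 4} = \sqrt{31}$)
$z{\left(S \right)} = 0$
$\left(1405 + R{\left(-51,-70 \right)}\right) \left(z{\left(4 \right)} + 2298\right) = \left(1405 + \sqrt{31}\right) \left(0 + 2298\right) = \left(1405 + \sqrt{31}\right) 2298 = 3228690 + 2298 \sqrt{31}$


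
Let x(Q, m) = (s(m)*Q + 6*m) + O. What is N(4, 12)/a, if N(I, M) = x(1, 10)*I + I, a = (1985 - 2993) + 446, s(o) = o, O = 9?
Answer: -160/281 ≈ -0.56940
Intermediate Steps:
a = -562 (a = -1008 + 446 = -562)
x(Q, m) = 9 + 6*m + Q*m (x(Q, m) = (m*Q + 6*m) + 9 = (Q*m + 6*m) + 9 = (6*m + Q*m) + 9 = 9 + 6*m + Q*m)
N(I, M) = 80*I (N(I, M) = (9 + 6*10 + 1*10)*I + I = (9 + 60 + 10)*I + I = 79*I + I = 80*I)
N(4, 12)/a = (80*4)/(-562) = 320*(-1/562) = -160/281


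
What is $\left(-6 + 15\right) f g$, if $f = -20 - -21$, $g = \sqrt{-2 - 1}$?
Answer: $9 i \sqrt{3} \approx 15.588 i$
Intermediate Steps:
$g = i \sqrt{3}$ ($g = \sqrt{-3} = i \sqrt{3} \approx 1.732 i$)
$f = 1$ ($f = -20 + 21 = 1$)
$\left(-6 + 15\right) f g = \left(-6 + 15\right) 1 i \sqrt{3} = 9 \cdot 1 i \sqrt{3} = 9 i \sqrt{3}$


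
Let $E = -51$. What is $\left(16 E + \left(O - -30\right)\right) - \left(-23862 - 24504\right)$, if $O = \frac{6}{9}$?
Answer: $\frac{142742}{3} \approx 47581.0$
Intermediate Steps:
$O = \frac{2}{3}$ ($O = 6 \cdot \frac{1}{9} = \frac{2}{3} \approx 0.66667$)
$\left(16 E + \left(O - -30\right)\right) - \left(-23862 - 24504\right) = \left(16 \left(-51\right) + \left(\frac{2}{3} - -30\right)\right) - \left(-23862 - 24504\right) = \left(-816 + \left(\frac{2}{3} + 30\right)\right) - \left(-23862 - 24504\right) = \left(-816 + \frac{92}{3}\right) - -48366 = - \frac{2356}{3} + 48366 = \frac{142742}{3}$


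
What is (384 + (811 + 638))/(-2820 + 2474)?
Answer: -1833/346 ≈ -5.2977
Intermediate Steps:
(384 + (811 + 638))/(-2820 + 2474) = (384 + 1449)/(-346) = 1833*(-1/346) = -1833/346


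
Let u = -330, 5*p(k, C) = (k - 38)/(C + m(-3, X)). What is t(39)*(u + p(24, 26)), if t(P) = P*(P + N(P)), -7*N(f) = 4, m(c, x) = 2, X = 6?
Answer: -34630791/70 ≈ -4.9473e+5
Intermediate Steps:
N(f) = -4/7 (N(f) = -⅐*4 = -4/7)
p(k, C) = (-38 + k)/(5*(2 + C)) (p(k, C) = ((k - 38)/(C + 2))/5 = ((-38 + k)/(2 + C))/5 = (-38 + k)/(5*(2 + C)))
t(P) = P*(-4/7 + P) (t(P) = P*(P - 4/7) = P*(-4/7 + P))
t(39)*(u + p(24, 26)) = ((⅐)*39*(-4 + 7*39))*(-330 + (-38 + 24)/(5*(2 + 26))) = ((⅐)*39*(-4 + 273))*(-330 + (⅕)*(-14)/28) = ((⅐)*39*269)*(-330 + (⅕)*(1/28)*(-14)) = 10491*(-330 - ⅒)/7 = (10491/7)*(-3301/10) = -34630791/70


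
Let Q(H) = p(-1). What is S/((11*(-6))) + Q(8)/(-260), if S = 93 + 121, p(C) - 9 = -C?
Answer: -2815/858 ≈ -3.2809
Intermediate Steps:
p(C) = 9 - C
Q(H) = 10 (Q(H) = 9 - 1*(-1) = 9 + 1 = 10)
S = 214
S/((11*(-6))) + Q(8)/(-260) = 214/((11*(-6))) + 10/(-260) = 214/(-66) + 10*(-1/260) = 214*(-1/66) - 1/26 = -107/33 - 1/26 = -2815/858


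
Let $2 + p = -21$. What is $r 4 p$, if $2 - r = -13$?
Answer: $-1380$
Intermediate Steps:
$r = 15$ ($r = 2 - -13 = 2 + 13 = 15$)
$p = -23$ ($p = -2 - 21 = -23$)
$r 4 p = 15 \cdot 4 \left(-23\right) = 60 \left(-23\right) = -1380$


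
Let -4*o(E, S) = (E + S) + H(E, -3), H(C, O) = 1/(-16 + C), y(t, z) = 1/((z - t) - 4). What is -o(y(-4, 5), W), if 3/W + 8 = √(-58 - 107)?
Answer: 1443/180910 - 3*I*√165/916 ≈ 0.0079763 - 0.04207*I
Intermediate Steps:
y(t, z) = 1/(-4 + z - t)
W = 3/(-8 + I*√165) (W = 3/(-8 + √(-58 - 107)) = 3/(-8 + √(-165)) = 3/(-8 + I*√165) ≈ -0.1048 - 0.16828*I)
o(E, S) = -E/4 - S/4 - 1/(4*(-16 + E)) (o(E, S) = -((E + S) + 1/(-16 + E))/4 = -(E + S + 1/(-16 + E))/4 = -E/4 - S/4 - 1/(4*(-16 + E)))
-o(y(-4, 5), W) = -(-1 + (-16 + 1/(-4 + 5 - 1*(-4)))*(-1/(-4 + 5 - 1*(-4)) - (-24/229 - 3*I*√165/229)))/(4*(-16 + 1/(-4 + 5 - 1*(-4)))) = -(-1 + (-16 + 1/(-4 + 5 + 4))*(-1/(-4 + 5 + 4) + (24/229 + 3*I*√165/229)))/(4*(-16 + 1/(-4 + 5 + 4))) = -(-1 + (-16 + 1/5)*(-1/5 + (24/229 + 3*I*√165/229)))/(4*(-16 + 1/5)) = -(-1 + (-16 + ⅕)*(-1*⅕ + (24/229 + 3*I*√165/229)))/(4*(-16 + ⅕)) = -(-1 - 79*(-⅕ + (24/229 + 3*I*√165/229))/5)/(4*(-79/5)) = -(-5)*(-1 - 79*(-109/1145 + 3*I*√165/229)/5)/(4*79) = -(-5)*(-1 + (8611/5725 - 237*I*√165/1145))/(4*79) = -(-5)*(2886/5725 - 237*I*√165/1145)/(4*79) = -(-1443/180910 + 3*I*√165/916) = 1443/180910 - 3*I*√165/916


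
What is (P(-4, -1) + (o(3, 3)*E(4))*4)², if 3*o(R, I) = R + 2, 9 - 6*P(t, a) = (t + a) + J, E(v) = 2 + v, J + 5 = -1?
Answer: 16900/9 ≈ 1877.8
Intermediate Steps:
J = -6 (J = -5 - 1 = -6)
P(t, a) = 5/2 - a/6 - t/6 (P(t, a) = 3/2 - ((t + a) - 6)/6 = 3/2 - ((a + t) - 6)/6 = 3/2 - (-6 + a + t)/6 = 3/2 + (1 - a/6 - t/6) = 5/2 - a/6 - t/6)
o(R, I) = ⅔ + R/3 (o(R, I) = (R + 2)/3 = (2 + R)/3 = ⅔ + R/3)
(P(-4, -1) + (o(3, 3)*E(4))*4)² = ((5/2 - ⅙*(-1) - ⅙*(-4)) + ((⅔ + (⅓)*3)*(2 + 4))*4)² = ((5/2 + ⅙ + ⅔) + ((⅔ + 1)*6)*4)² = (10/3 + ((5/3)*6)*4)² = (10/3 + 10*4)² = (10/3 + 40)² = (130/3)² = 16900/9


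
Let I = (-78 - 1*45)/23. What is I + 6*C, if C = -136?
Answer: -18891/23 ≈ -821.35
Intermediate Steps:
I = -123/23 (I = (-78 - 45)*(1/23) = -123*1/23 = -123/23 ≈ -5.3478)
I + 6*C = -123/23 + 6*(-136) = -123/23 - 816 = -18891/23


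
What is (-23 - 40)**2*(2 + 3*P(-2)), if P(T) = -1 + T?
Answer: -27783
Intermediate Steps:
(-23 - 40)**2*(2 + 3*P(-2)) = (-23 - 40)**2*(2 + 3*(-1 - 2)) = (-63)**2*(2 + 3*(-3)) = 3969*(2 - 9) = 3969*(-7) = -27783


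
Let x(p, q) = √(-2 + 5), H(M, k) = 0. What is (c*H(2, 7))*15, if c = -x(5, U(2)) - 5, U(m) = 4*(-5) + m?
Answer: 0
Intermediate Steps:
U(m) = -20 + m
x(p, q) = √3
c = -5 - √3 (c = -√3 - 5 = -5 - √3 ≈ -6.7320)
(c*H(2, 7))*15 = ((-5 - √3)*0)*15 = 0*15 = 0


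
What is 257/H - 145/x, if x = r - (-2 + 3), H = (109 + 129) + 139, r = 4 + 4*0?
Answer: -53894/1131 ≈ -47.652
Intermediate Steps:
r = 4 (r = 4 + 0 = 4)
H = 377 (H = 238 + 139 = 377)
x = 3 (x = 4 - (-2 + 3) = 4 - 1 = 3)
257/H - 145/x = 257/377 - 145/3 = -53894/1131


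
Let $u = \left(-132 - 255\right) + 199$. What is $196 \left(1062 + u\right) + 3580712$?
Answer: $3752016$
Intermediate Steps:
$u = -188$ ($u = -387 + 199 = -188$)
$196 \left(1062 + u\right) + 3580712 = 196 \left(1062 - 188\right) + 3580712 = 196 \cdot 874 + 3580712 = 171304 + 3580712 = 3752016$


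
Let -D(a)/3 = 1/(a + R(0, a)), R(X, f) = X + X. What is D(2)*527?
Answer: -1581/2 ≈ -790.50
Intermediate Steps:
R(X, f) = 2*X
D(a) = -3/a (D(a) = -3/(a + 2*0) = -3/(a + 0) = -3/a)
D(2)*527 = -3/2*527 = -1581/2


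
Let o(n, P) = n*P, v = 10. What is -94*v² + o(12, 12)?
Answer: -9256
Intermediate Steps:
o(n, P) = P*n
-94*v² + o(12, 12) = -94*10² + 12*12 = -94*100 + 144 = -9400 + 144 = -9256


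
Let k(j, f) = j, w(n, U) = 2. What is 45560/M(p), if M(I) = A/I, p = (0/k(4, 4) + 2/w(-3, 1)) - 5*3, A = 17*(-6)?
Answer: 18760/3 ≈ 6253.3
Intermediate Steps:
A = -102
p = -14 (p = (0/4 + 2/2) - 5*3 = (0*(1/4) + 2*(1/2)) - 15 = (0 + 1) - 15 = 1 - 15 = -14)
M(I) = -102/I
45560/M(p) = 45560/((-102/(-14))) = 45560/((-102*(-1/14))) = 45560/(51/7) = 45560*(7/51) = 18760/3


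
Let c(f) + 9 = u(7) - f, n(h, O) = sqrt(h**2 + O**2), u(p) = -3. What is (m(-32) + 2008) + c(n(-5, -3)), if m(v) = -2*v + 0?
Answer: 2060 - sqrt(34) ≈ 2054.2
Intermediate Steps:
n(h, O) = sqrt(O**2 + h**2)
m(v) = -2*v
c(f) = -12 - f (c(f) = -9 + (-3 - f) = -12 - f)
(m(-32) + 2008) + c(n(-5, -3)) = (-2*(-32) + 2008) + (-12 - sqrt((-3)**2 + (-5)**2)) = (64 + 2008) + (-12 - sqrt(9 + 25)) = 2072 + (-12 - sqrt(34)) = 2060 - sqrt(34)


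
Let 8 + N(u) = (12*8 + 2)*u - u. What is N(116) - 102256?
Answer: -91012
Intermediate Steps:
N(u) = -8 + 97*u (N(u) = -8 + ((12*8 + 2)*u - u) = -8 + ((96 + 2)*u - u) = -8 + (98*u - u) = -8 + 97*u)
N(116) - 102256 = (-8 + 97*116) - 102256 = (-8 + 11252) - 102256 = 11244 - 102256 = -91012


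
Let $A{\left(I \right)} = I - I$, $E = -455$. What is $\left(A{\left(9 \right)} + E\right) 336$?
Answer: $-152880$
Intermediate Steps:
$A{\left(I \right)} = 0$
$\left(A{\left(9 \right)} + E\right) 336 = \left(0 - 455\right) 336 = \left(-455\right) 336 = -152880$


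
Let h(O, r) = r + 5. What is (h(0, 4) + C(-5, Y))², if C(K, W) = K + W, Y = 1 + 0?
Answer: 25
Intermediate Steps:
h(O, r) = 5 + r
Y = 1
(h(0, 4) + C(-5, Y))² = ((5 + 4) + (-5 + 1))² = (9 - 4)² = 5² = 25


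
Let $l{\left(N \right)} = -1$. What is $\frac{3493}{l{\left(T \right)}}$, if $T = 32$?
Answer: $-3493$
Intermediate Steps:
$\frac{3493}{l{\left(T \right)}} = \frac{3493}{-1} = 3493 \left(-1\right) = -3493$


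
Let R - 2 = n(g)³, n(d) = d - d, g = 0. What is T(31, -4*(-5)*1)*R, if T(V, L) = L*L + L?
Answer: 840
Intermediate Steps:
T(V, L) = L + L² (T(V, L) = L² + L = L + L²)
n(d) = 0
R = 2 (R = 2 + 0³ = 2 + 0 = 2)
T(31, -4*(-5)*1)*R = ((-4*(-5)*1)*(1 - 4*(-5)*1))*2 = ((20*1)*(1 + 20*1))*2 = (20*(1 + 20))*2 = (20*21)*2 = 420*2 = 840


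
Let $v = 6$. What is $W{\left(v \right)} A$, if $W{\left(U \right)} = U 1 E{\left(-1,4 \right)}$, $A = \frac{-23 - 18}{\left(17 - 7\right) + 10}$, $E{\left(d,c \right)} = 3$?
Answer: $- \frac{369}{10} \approx -36.9$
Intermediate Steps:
$A = - \frac{41}{20}$ ($A = - \frac{41}{10 + 10} = - \frac{41}{20} \approx -2.05$)
$W{\left(U \right)} = 3 U$ ($W{\left(U \right)} = U 1 \cdot 3 = U 3 = 3 U$)
$W{\left(v \right)} A = 3 \cdot 6 \left(- \frac{41}{20}\right) = 18 \left(- \frac{41}{20}\right) = - \frac{369}{10}$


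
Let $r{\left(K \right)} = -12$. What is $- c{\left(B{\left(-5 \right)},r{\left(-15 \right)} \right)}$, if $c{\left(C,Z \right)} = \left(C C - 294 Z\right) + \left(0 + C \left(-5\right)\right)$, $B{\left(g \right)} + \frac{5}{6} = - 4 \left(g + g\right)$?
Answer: $- \frac{175183}{36} \approx -4866.2$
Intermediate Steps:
$B{\left(g \right)} = - \frac{5}{6} - 8 g$ ($B{\left(g \right)} = - \frac{5}{6} - 4 \left(g + g\right) = - \frac{5}{6} - 4 \cdot 2 g = - \frac{5}{6} - 8 g$)
$c{\left(C,Z \right)} = C^{2} - 294 Z - 5 C$ ($c{\left(C,Z \right)} = \left(C^{2} - 294 Z\right) + \left(0 - 5 C\right) = \left(C^{2} - 294 Z\right) - 5 C = C^{2} - 294 Z - 5 C$)
$- c{\left(B{\left(-5 \right)},r{\left(-15 \right)} \right)} = - (\left(- \frac{5}{6} - -40\right)^{2} - -3528 - 5 \left(- \frac{5}{6} - -40\right)) = - (\left(- \frac{5}{6} + 40\right)^{2} + 3528 - 5 \left(- \frac{5}{6} + 40\right)) = - (\left(\frac{235}{6}\right)^{2} + 3528 - \frac{1175}{6}) = - (\frac{55225}{36} + 3528 - \frac{1175}{6}) = \left(-1\right) \frac{175183}{36} = - \frac{175183}{36}$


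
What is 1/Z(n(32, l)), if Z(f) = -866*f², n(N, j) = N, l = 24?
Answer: -1/886784 ≈ -1.1277e-6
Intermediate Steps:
1/Z(n(32, l)) = 1/(-866*32²) = 1/(-866*1024) = 1/(-886784) = -1/886784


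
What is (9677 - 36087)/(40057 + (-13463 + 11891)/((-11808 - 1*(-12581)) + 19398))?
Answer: -106543222/161597635 ≈ -0.65931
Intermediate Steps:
(9677 - 36087)/(40057 + (-13463 + 11891)/((-11808 - 1*(-12581)) + 19398)) = -26410/(40057 - 1572/((-11808 + 12581) + 19398)) = -26410/(40057 - 1572/(773 + 19398)) = -26410/(40057 - 1572/20171) = -26410/807988175/20171 = -26410*20171/807988175 = -106543222/161597635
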